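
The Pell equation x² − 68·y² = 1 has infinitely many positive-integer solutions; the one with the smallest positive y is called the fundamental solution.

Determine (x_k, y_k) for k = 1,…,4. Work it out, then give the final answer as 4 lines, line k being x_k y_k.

√68 → a₀=8, period (4,16); ℓ=2 even so k=1
i=0: a=8 ⇒ p=8, q=1
i=1: a=4 ⇒ p=33, q=4
→ (33, 4).  Check: 33²=1089, 68·4²=1088, difference 1.
n=2: (33,4)∘(33,4) = (33·33+68·4·4, 33·4+4·33) = (2177,264)
n=3: (2177,264)∘(33,4) = (33·2177+68·4·264, 33·264+4·2177) = (143649,17420)
n=4: (143649,17420)∘(33,4) = (33·143649+68·4·17420, 33·17420+4·143649) = (9478657,1149456)

33 4
2177 264
143649 17420
9478657 1149456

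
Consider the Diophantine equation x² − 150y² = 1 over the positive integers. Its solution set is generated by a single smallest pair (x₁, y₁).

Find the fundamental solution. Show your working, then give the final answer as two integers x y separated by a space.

√150 → a₀=12, period (4,24); ℓ=2 even so k=1
step 0: (12, 1)  from 12·(1,0) + (0,1)
step 1: (49, 4)  from 4·(12,1) + (1,0)
fundamental: x₁=49, y₁=4  (since 2401 − 150·16 = 1)

49 4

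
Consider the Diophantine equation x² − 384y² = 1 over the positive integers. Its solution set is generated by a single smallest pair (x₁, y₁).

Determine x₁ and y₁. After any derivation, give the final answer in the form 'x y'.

[19; 1,1,2,9,2,1,1,38] for √384; ℓ=8 ⇒ convergent index 7
i=0: a=19 ⇒ p=19, q=1
…
i=2: a=1 ⇒ p=39, q=2
i=3: a=2 ⇒ p=98, q=5
i=4: a=9 ⇒ p=921, q=47
i=5: a=2 ⇒ p=1940, q=99
i=6: a=1 ⇒ p=2861, q=146
i=7: a=1 ⇒ p=4801, q=245
(x₁, y₁) = (4801, 245);  4801² − 384·245² = 1 ✓

4801 245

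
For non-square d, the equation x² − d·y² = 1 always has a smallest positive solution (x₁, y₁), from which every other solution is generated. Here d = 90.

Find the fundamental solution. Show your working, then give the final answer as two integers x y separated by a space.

19 2

d=90: √d = [9; 2,18] (ℓ=2, even), read p_1/q_1
step 0: (9, 1)  from 9·(1,0) + (0,1)
step 1: (19, 2)  from 2·(9,1) + (1,0)
(x₁, y₁) = (19, 2);  19² − 90·2² = 1 ✓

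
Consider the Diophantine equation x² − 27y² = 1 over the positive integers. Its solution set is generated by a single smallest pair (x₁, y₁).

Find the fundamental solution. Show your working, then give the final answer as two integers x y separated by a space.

26 5

√27 → a₀=5, period (5,10); ℓ=2 even so k=1
k=0  a_k=5  p_k/q_k = 5/1
k=1  a_k=5  p_k/q_k = 26/5
→ (26, 5).  Check: 26²=676, 27·5²=675, difference 1.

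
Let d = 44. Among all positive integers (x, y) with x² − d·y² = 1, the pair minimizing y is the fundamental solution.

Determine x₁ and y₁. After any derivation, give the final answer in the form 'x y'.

d=44: √d = [6; 1,1,1,2,1,1,1,12] (ℓ=8, even), read p_7/q_7
step 0: (6, 1)  from 6·(1,0) + (0,1)
…
step 4: (53, 8)  from 2·(20,3) + (13,2)
step 5: (73, 11)  from 1·(53,8) + (20,3)
step 6: (126, 19)  from 1·(73,11) + (53,8)
step 7: (199, 30)  from 1·(126,19) + (73,11)
→ (199, 30).  Check: 199²=39601, 44·30²=39600, difference 1.

199 30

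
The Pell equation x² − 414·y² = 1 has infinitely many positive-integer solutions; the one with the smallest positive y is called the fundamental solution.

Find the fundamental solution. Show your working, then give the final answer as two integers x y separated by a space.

d=414: √d = [20; 2,1,7,2,7,1,2,40] (ℓ=8, even), read p_7/q_7
k=0  a_k=20  p_k/q_k = 20/1
k=1  a_k=2  p_k/q_k = 41/2
k=2  a_k=1  p_k/q_k = 61/3
k=3  a_k=7  p_k/q_k = 468/23
…
k=5  a_k=7  p_k/q_k = 7447/366
k=6  a_k=1  p_k/q_k = 8444/415
k=7  a_k=2  p_k/q_k = 24335/1196
(x₁, y₁) = (24335, 1196);  24335² − 414·1196² = 1 ✓

24335 1196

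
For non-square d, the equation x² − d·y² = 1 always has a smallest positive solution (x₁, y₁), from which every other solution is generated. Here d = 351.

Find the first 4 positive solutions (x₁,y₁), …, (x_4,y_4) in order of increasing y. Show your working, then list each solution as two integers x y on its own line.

[18; 1,2,1,3,2,2,2,3,1,2,1,36] for √351; ℓ=12 ⇒ convergent index 11
a_0=18:  p_0=18·1+0=18,  q_0=18·0+1=1
a_1=1:  p_1=1·18+1=19,  q_1=1·1+0=1
a_2=2:  p_2=2·19+18=56,  q_2=2·1+1=3
…
a_8=3:  p_8=3·3747+1555=12796,  q_8=3·200+83=683
…
a_10=2:  p_10=2·16543+12796=45882,  q_10=2·883+683=2449
a_11=1:  p_11=1·45882+16543=62425,  q_11=1·2449+883=3332
(x₁, y₁) = (62425, 3332);  62425² − 351·3332² = 1 ✓
(62425+3332√351)^2 = 7793761249 + 416000200√351
(62425+3332√351)^3 = 973051091875225 + 51937624966668√351
(62425+3332√351)^4 = 121485428812828080001 + 6484412476672499600√351

62425 3332
7793761249 416000200
973051091875225 51937624966668
121485428812828080001 6484412476672499600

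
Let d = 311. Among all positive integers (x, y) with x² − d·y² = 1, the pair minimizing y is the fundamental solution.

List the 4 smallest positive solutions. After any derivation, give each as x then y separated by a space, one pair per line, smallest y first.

16883880 957397
570130807708799 32329152120720
19252040283316857636360 1091683049815963029803
650098275797375082487964044801 36863691222253451430108430560

√311 = [17; 1,1,1,2,1,…,1,1,34, …], period ℓ=16 (even) → k=15
i=0: a=17 ⇒ p=17, q=1
i=1: a=1 ⇒ p=18, q=1
i=2: a=1 ⇒ p=35, q=2
i=3: a=1 ⇒ p=53, q=3
i=4: a=2 ⇒ p=141, q=8
i=5: a=1 ⇒ p=194, q=11
i=6: a=6 ⇒ p=1305, q=74
i=7: a=3 ⇒ p=4109, q=233
i=8: a=17 ⇒ p=71158, q=4035
i=9: a=3 ⇒ p=217583, q=12338
…
i=11: a=1 ⇒ p=1594239, q=90401
i=12: a=2 ⇒ p=4565134, q=258865
i=13: a=1 ⇒ p=6159373, q=349266
i=14: a=1 ⇒ p=10724507, q=608131
i=15: a=1 ⇒ p=16883880, q=957397
(x₁, y₁) = (16883880, 957397);  16883880² − 311·957397² = 1 ✓
(x_2, y_2) = (16883880·16883880 + 311·957397·957397, 16883880·957397 + 957397·16883880) = (570130807708799, 32329152120720)
(x_3, y_3) = (16883880·570130807708799 + 311·957397·32329152120720, 16883880·32329152120720 + 957397·570130807708799) = (19252040283316857636360, 1091683049815963029803)
(x_4, y_4) = (16883880·19252040283316857636360 + 311·957397·1091683049815963029803, 16883880·1091683049815963029803 + 957397·19252040283316857636360) = (650098275797375082487964044801, 36863691222253451430108430560)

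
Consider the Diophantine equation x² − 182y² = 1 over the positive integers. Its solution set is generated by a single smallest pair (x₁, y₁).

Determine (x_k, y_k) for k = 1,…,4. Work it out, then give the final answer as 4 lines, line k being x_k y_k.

27 2
1457 108
78651 5830
4245697 314712

√182 → a₀=13, period (2,26); ℓ=2 even so k=1
step 0: (13, 1)  from 13·(1,0) + (0,1)
step 1: (27, 2)  from 2·(13,1) + (1,0)
(x₁, y₁) = (27, 2);  27² − 182·2² = 1 ✓
(x_2, y_2) = (27·27 + 182·2·2, 27·2 + 2·27) = (1457, 108)
(x_3, y_3) = (27·1457 + 182·2·108, 27·108 + 2·1457) = (78651, 5830)
(x_4, y_4) = (27·78651 + 182·2·5830, 27·5830 + 2·78651) = (4245697, 314712)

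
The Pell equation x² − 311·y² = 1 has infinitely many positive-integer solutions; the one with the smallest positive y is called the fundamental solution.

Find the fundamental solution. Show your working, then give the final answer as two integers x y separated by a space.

16883880 957397

[17; 1,1,1,2,1,…,1,1,34] for √311; ℓ=16 ⇒ convergent index 15
i=0: a=17 ⇒ p=17, q=1
…
i=2: a=1 ⇒ p=35, q=2
i=3: a=1 ⇒ p=53, q=3
i=4: a=2 ⇒ p=141, q=8
…
i=6: a=6 ⇒ p=1305, q=74
i=7: a=3 ⇒ p=4109, q=233
i=8: a=17 ⇒ p=71158, q=4035
i=9: a=3 ⇒ p=217583, q=12338
i=10: a=6 ⇒ p=1376656, q=78063
i=11: a=1 ⇒ p=1594239, q=90401
i=12: a=2 ⇒ p=4565134, q=258865
…
i=14: a=1 ⇒ p=10724507, q=608131
i=15: a=1 ⇒ p=16883880, q=957397
fundamental: x₁=16883880, y₁=957397  (since 285065403854400 − 311·916609015609 = 1)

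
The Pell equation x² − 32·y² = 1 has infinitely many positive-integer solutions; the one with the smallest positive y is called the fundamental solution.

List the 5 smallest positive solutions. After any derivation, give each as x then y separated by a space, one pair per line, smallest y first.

17 3
577 102
19601 3465
665857 117708
22619537 3998607

d=32: √d = [5; 1,1,1,10] (ℓ=4, even), read p_3/q_3
step 0: (5, 1)  from 5·(1,0) + (0,1)
step 1: (6, 1)  from 1·(5,1) + (1,0)
step 2: (11, 2)  from 1·(6,1) + (5,1)
step 3: (17, 3)  from 1·(11,2) + (6,1)
(x₁, y₁) = (17, 3);  17² − 32·3² = 1 ✓
(17+3√32)^2 = 577 + 102√32
(17+3√32)^3 = 19601 + 3465√32
(17+3√32)^4 = 665857 + 117708√32
(17+3√32)^5 = 22619537 + 3998607√32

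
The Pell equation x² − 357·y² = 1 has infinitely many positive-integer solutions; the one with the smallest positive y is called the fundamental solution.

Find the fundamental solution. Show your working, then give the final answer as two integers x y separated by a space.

√357 = [18; 1,8,2,8,1,36, …], period ℓ=6 (even) → k=5
i=0: a=18 ⇒ p=18, q=1
i=1: a=1 ⇒ p=19, q=1
i=2: a=8 ⇒ p=170, q=9
i=3: a=2 ⇒ p=359, q=19
i=4: a=8 ⇒ p=3042, q=161
i=5: a=1 ⇒ p=3401, q=180
→ (3401, 180).  Check: 3401²=11566801, 357·180²=11566800, difference 1.

3401 180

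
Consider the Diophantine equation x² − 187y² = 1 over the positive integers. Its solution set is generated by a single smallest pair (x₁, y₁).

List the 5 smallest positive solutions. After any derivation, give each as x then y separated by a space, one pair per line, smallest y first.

1682 123
5658247 413772
19034341226 1391928885
64031518226017 4682448355368
215402008277979962 15751754875529067

√187 = [13; 1,2,13,2,1,26, …], period ℓ=6 (even) → k=5
i=0: a=13 ⇒ p=13, q=1
…
i=2: a=2 ⇒ p=41, q=3
i=3: a=13 ⇒ p=547, q=40
i=4: a=2 ⇒ p=1135, q=83
i=5: a=1 ⇒ p=1682, q=123
fundamental: x₁=1682, y₁=123  (since 2829124 − 187·15129 = 1)
n=2: (1682,123)∘(1682,123) = (1682·1682+187·123·123, 1682·123+123·1682) = (5658247,413772)
n=3: (5658247,413772)∘(1682,123) = (1682·5658247+187·123·413772, 1682·413772+123·5658247) = (19034341226,1391928885)
n=4: (19034341226,1391928885)∘(1682,123) = (1682·19034341226+187·123·1391928885, 1682·1391928885+123·19034341226) = (64031518226017,4682448355368)
n=5: (64031518226017,4682448355368)∘(1682,123) = (1682·64031518226017+187·123·4682448355368, 1682·4682448355368+123·64031518226017) = (215402008277979962,15751754875529067)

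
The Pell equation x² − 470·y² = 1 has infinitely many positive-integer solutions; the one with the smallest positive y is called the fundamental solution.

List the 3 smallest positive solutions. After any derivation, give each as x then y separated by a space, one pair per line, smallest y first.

√470 → a₀=21, period (1,2,8,2,1,42); ℓ=6 even so k=5
i=0: a=21 ⇒ p=21, q=1
…
i=4: a=2 ⇒ p=1149, q=53
i=5: a=1 ⇒ p=1691, q=78
→ (1691, 78).  Check: 1691²=2859481, 470·78²=2859480, difference 1.
(x_2, y_2) = (1691·1691 + 470·78·78, 1691·78 + 78·1691) = (5718961, 263796)
(x_3, y_3) = (1691·5718961 + 470·78·263796, 1691·263796 + 78·5718961) = (19341524411, 892157994)

1691 78
5718961 263796
19341524411 892157994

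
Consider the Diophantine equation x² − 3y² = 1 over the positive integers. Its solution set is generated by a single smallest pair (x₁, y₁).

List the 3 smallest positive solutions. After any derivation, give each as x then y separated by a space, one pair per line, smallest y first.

2 1
7 4
26 15

[1; 1,2] for √3; ℓ=2 ⇒ convergent index 1
k=0  a_k=1  p_k/q_k = 1/1
k=1  a_k=1  p_k/q_k = 2/1
→ (2, 1).  Check: 2²=4, 3·1²=3, difference 1.
n=2: (2,1)∘(2,1) = (2·2+3·1·1, 2·1+1·2) = (7,4)
n=3: (7,4)∘(2,1) = (2·7+3·1·4, 2·4+1·7) = (26,15)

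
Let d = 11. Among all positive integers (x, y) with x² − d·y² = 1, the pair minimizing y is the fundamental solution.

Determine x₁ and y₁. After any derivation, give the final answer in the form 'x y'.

10 3

[3; 3,6] for √11; ℓ=2 ⇒ convergent index 1
i=0: a=3 ⇒ p=3, q=1
i=1: a=3 ⇒ p=10, q=3
→ (10, 3).  Check: 10²=100, 11·3²=99, difference 1.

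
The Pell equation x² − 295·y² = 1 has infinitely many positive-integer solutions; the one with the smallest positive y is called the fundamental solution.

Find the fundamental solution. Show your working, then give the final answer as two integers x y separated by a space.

[17; 5,1,2,3,2,6,2,3,2,1,5,34] for √295; ℓ=12 ⇒ convergent index 11
k=0  a_k=17  p_k/q_k = 17/1
k=1  a_k=5  p_k/q_k = 86/5
…
k=4  a_k=3  p_k/q_k = 979/57
…
k=6  a_k=6  p_k/q_k = 14479/843
k=7  a_k=2  p_k/q_k = 31208/1817
…
k=9  a_k=2  p_k/q_k = 247414/14405
k=10  a_k=1  p_k/q_k = 355517/20699
k=11  a_k=5  p_k/q_k = 2024999/117900
fundamental: x₁=2024999, y₁=117900  (since 4100620950001 − 295·13900410000 = 1)

2024999 117900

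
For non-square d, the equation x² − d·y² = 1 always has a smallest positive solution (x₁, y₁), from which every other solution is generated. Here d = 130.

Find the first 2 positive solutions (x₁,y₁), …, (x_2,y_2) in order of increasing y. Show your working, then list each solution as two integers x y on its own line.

6499 570
84474001 7408860

d=130: √d = [11; 2,2,22] (ℓ=3, odd), read p_5/q_5
step 0: (11, 1)  from 11·(1,0) + (0,1)
step 1: (23, 2)  from 2·(11,1) + (1,0)
step 2: (57, 5)  from 2·(23,2) + (11,1)
…
step 4: (2611, 229)  from 2·(1277,112) + (57,5)
step 5: (6499, 570)  from 2·(2611,229) + (1277,112)
(x₁, y₁) = (6499, 570);  6499² − 130·570² = 1 ✓
n=2: (6499,570)∘(6499,570) = (6499·6499+130·570·570, 6499·570+570·6499) = (84474001,7408860)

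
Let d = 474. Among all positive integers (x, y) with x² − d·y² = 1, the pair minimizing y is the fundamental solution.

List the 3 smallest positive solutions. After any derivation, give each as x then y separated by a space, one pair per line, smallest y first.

193549 8890
74922430801 3441301220
29002323118011949 1332120819650670

√474 = [21; 1,3,2,1,1,…,3,1,42, …], period ℓ=14 (even) → k=13
step 0: (21, 1)  from 21·(1,0) + (0,1)
step 1: (22, 1)  from 1·(21,1) + (1,0)
…
step 5: (479, 22)  from 1·(283,13) + (196,9)
step 6: (762, 35)  from 1·(479,22) + (283,13)
step 7: (5051, 232)  from 6·(762,35) + (479,22)
step 8: (5813, 267)  from 1·(5051,232) + (762,35)
step 9: (10864, 499)  from 1·(5813,267) + (5051,232)
step 10: (16677, 766)  from 1·(10864,499) + (5813,267)
…
step 12: (149331, 6859)  from 3·(44218,2031) + (16677,766)
step 13: (193549, 8890)  from 1·(149331,6859) + (44218,2031)
→ (193549, 8890).  Check: 193549²=37461215401, 474·8890²=37461215400, difference 1.
n=2: (193549,8890)∘(193549,8890) = (193549·193549+474·8890·8890, 193549·8890+8890·193549) = (74922430801,3441301220)
n=3: (74922430801,3441301220)∘(193549,8890) = (193549·74922430801+474·8890·3441301220, 193549·3441301220+8890·74922430801) = (29002323118011949,1332120819650670)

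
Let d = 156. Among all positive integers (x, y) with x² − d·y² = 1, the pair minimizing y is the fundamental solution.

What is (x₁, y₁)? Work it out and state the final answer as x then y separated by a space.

25 2

√156 → a₀=12, period (2,24); ℓ=2 even so k=1
k=0  a_k=12  p_k/q_k = 12/1
k=1  a_k=2  p_k/q_k = 25/2
(x₁, y₁) = (25, 2);  25² − 156·2² = 1 ✓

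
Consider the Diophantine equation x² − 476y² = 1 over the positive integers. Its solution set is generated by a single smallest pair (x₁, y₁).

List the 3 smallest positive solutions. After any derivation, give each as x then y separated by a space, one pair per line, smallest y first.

d=476: √d = [21; 1,4,2,10,2,4,1,42] (ℓ=8, even), read p_7/q_7
i=0: a=21 ⇒ p=21, q=1
…
i=2: a=4 ⇒ p=109, q=5
…
i=4: a=10 ⇒ p=2509, q=115
…
i=6: a=4 ⇒ p=23541, q=1079
i=7: a=1 ⇒ p=28799, q=1320
→ (28799, 1320).  Check: 28799²=829382401, 476·1320²=829382400, difference 1.
(x_2, y_2) = (28799·28799 + 476·1320·1320, 28799·1320 + 1320·28799) = (1658764801, 76029360)
(x_3, y_3) = (28799·1658764801 + 476·1320·76029360, 28799·76029360 + 1320·1658764801) = (95541534979199, 4379139075960)

28799 1320
1658764801 76029360
95541534979199 4379139075960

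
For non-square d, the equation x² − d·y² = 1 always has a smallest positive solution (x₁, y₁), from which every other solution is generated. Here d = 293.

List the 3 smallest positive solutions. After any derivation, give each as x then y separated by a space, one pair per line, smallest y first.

12320649 719780
303596783562401 17736313474440
7481018815602612315849 437045785745090703340

d=293: √d = [17; 8,1,1,8,34] (ℓ=5, odd), read p_9/q_9
i=0: a=17 ⇒ p=17, q=1
…
i=5: a=34 ⇒ p=84679, q=4947
…
i=7: a=1 ⇒ p=764593, q=44668
i=8: a=1 ⇒ p=1444507, q=84389
i=9: a=8 ⇒ p=12320649, q=719780
fundamental: x₁=12320649, y₁=719780  (since 151798391781201 − 293·518083248400 = 1)
k=2:  x_2 = 12320649·12320649+293·719780·719780 = 303596783562401,  y_2 = 12320649·719780+719780·12320649 = 17736313474440
k=3:  x_3 = 12320649·303596783562401+293·719780·17736313474440 = 7481018815602612315849,  y_3 = 12320649·17736313474440+719780·303596783562401 = 437045785745090703340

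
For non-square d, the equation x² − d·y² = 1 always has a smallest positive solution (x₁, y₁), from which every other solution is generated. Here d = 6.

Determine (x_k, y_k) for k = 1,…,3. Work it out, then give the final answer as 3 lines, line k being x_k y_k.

5 2
49 20
485 198

√6 = [2; 2,4, …], period ℓ=2 (even) → k=1
i=0: a=2 ⇒ p=2, q=1
i=1: a=2 ⇒ p=5, q=2
fundamental: x₁=5, y₁=2  (since 25 − 6·4 = 1)
(5+2√6)^2 = 49 + 20√6
(5+2√6)^3 = 485 + 198√6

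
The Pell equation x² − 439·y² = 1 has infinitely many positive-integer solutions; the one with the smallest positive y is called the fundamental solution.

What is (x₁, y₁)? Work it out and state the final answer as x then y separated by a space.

√439 → a₀=20, period (1,19,1,40); ℓ=4 even so k=3
a_0=20:  p_0=20·1+0=20,  q_0=20·0+1=1
…
a_2=19:  p_2=19·21+20=419,  q_2=19·1+1=20
a_3=1:  p_3=1·419+21=440,  q_3=1·20+1=21
fundamental: x₁=440, y₁=21  (since 193600 − 439·441 = 1)

440 21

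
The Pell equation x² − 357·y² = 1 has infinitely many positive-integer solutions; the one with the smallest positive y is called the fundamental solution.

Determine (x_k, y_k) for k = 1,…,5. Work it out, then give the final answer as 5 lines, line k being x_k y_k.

3401 180
23133601 1224360
157354750601 8328096540
1070326990454401 56647711440720
7280364031716085001 385317724891680900

√357 = [18; 1,8,2,8,1,36, …], period ℓ=6 (even) → k=5
step 0: (18, 1)  from 18·(1,0) + (0,1)
…
step 2: (170, 9)  from 8·(19,1) + (18,1)
step 3: (359, 19)  from 2·(170,9) + (19,1)
step 4: (3042, 161)  from 8·(359,19) + (170,9)
step 5: (3401, 180)  from 1·(3042,161) + (359,19)
→ (3401, 180).  Check: 3401²=11566801, 357·180²=11566800, difference 1.
n=2: (3401,180)∘(3401,180) = (3401·3401+357·180·180, 3401·180+180·3401) = (23133601,1224360)
n=3: (23133601,1224360)∘(3401,180) = (3401·23133601+357·180·1224360, 3401·1224360+180·23133601) = (157354750601,8328096540)
n=4: (157354750601,8328096540)∘(3401,180) = (3401·157354750601+357·180·8328096540, 3401·8328096540+180·157354750601) = (1070326990454401,56647711440720)
n=5: (1070326990454401,56647711440720)∘(3401,180) = (3401·1070326990454401+357·180·56647711440720, 3401·56647711440720+180·1070326990454401) = (7280364031716085001,385317724891680900)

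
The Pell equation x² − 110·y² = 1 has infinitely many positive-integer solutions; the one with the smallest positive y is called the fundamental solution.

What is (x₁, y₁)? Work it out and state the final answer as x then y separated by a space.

[10; 2,20] for √110; ℓ=2 ⇒ convergent index 1
k=0  a_k=10  p_k/q_k = 10/1
k=1  a_k=2  p_k/q_k = 21/2
(x₁, y₁) = (21, 2);  21² − 110·2² = 1 ✓

21 2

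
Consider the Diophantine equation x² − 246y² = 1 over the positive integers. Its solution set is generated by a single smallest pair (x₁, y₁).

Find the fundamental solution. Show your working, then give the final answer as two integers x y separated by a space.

88805 5662

√246 = [15; 1,2,5,1,14,1,5,2,1,30, …], period ℓ=10 (even) → k=9
i=0: a=15 ⇒ p=15, q=1
i=1: a=1 ⇒ p=16, q=1
i=2: a=2 ⇒ p=47, q=3
i=3: a=5 ⇒ p=251, q=16
…
i=8: a=2 ⇒ p=60777, q=3875
i=9: a=1 ⇒ p=88805, q=5662
fundamental: x₁=88805, y₁=5662  (since 7886328025 − 246·32058244 = 1)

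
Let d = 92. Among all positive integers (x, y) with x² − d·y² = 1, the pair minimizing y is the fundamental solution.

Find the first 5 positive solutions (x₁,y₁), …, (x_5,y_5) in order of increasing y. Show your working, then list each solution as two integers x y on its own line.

√92 → a₀=9, period (1,1,2,4,2,1,1,18); ℓ=8 even so k=7
i=0: a=9 ⇒ p=9, q=1
i=1: a=1 ⇒ p=10, q=1
…
i=3: a=2 ⇒ p=48, q=5
i=4: a=4 ⇒ p=211, q=22
i=5: a=2 ⇒ p=470, q=49
i=6: a=1 ⇒ p=681, q=71
i=7: a=1 ⇒ p=1151, q=120
(x₁, y₁) = (1151, 120);  1151² − 92·120² = 1 ✓
(1151+120√92)^2 = 2649601 + 276240√92
(1151+120√92)^3 = 6099380351 + 635904360√92
(1151+120√92)^4 = 14040770918401 + 1463851560480√92
(1151+120√92)^5 = 32321848554778751 + 3369785656320600√92

1151 120
2649601 276240
6099380351 635904360
14040770918401 1463851560480
32321848554778751 3369785656320600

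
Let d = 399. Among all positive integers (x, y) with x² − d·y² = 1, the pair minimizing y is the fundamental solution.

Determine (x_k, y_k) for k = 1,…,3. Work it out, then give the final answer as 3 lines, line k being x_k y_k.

d=399: √d = [19; 1,38] (ℓ=2, even), read p_1/q_1
step 0: (19, 1)  from 19·(1,0) + (0,1)
step 1: (20, 1)  from 1·(19,1) + (1,0)
fundamental: x₁=20, y₁=1  (since 400 − 399·1 = 1)
(20+1√399)^2 = 799 + 40√399
(20+1√399)^3 = 31940 + 1599√399

20 1
799 40
31940 1599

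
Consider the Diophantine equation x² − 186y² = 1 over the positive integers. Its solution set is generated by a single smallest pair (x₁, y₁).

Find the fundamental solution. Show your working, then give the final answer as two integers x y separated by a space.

7501 550

[13; 1,1,1,3,4,3,1,1,1,26] for √186; ℓ=10 ⇒ convergent index 9
step 0: (13, 1)  from 13·(1,0) + (0,1)
…
step 3: (41, 3)  from 1·(27,2) + (14,1)
…
step 5: (641, 47)  from 4·(150,11) + (41,3)
step 6: (2073, 152)  from 3·(641,47) + (150,11)
…
step 8: (4787, 351)  from 1·(2714,199) + (2073,152)
step 9: (7501, 550)  from 1·(4787,351) + (2714,199)
(x₁, y₁) = (7501, 550);  7501² − 186·550² = 1 ✓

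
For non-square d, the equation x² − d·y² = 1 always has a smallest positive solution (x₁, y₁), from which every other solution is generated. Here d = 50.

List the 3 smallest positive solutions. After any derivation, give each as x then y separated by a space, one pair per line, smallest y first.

d=50: √d = [7; 14] (ℓ=1, odd), read p_1/q_1
a_0=7:  p_0=7·1+0=7,  q_0=7·0+1=1
a_1=14:  p_1=14·7+1=99,  q_1=14·1+0=14
fundamental: x₁=99, y₁=14  (since 9801 − 50·196 = 1)
(x_2, y_2) = (99·99 + 50·14·14, 99·14 + 14·99) = (19601, 2772)
(x_3, y_3) = (99·19601 + 50·14·2772, 99·2772 + 14·19601) = (3880899, 548842)

99 14
19601 2772
3880899 548842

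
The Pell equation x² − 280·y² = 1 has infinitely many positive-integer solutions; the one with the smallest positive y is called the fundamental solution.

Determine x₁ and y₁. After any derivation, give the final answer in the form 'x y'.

251 15

√280 = [16; 1,2,1,2,1,32, …], period ℓ=6 (even) → k=5
i=0: a=16 ⇒ p=16, q=1
i=1: a=1 ⇒ p=17, q=1
i=2: a=2 ⇒ p=50, q=3
…
i=4: a=2 ⇒ p=184, q=11
i=5: a=1 ⇒ p=251, q=15
fundamental: x₁=251, y₁=15  (since 63001 − 280·225 = 1)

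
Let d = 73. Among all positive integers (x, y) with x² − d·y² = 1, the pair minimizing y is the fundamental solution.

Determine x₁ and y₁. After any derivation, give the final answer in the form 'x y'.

√73 = [8; 1,1,5,5,1,1,16, …], period ℓ=7 (odd) → k=13
i=0: a=8 ⇒ p=8, q=1
i=1: a=1 ⇒ p=9, q=1
i=2: a=1 ⇒ p=17, q=2
i=3: a=5 ⇒ p=94, q=11
i=4: a=5 ⇒ p=487, q=57
…
i=6: a=1 ⇒ p=1068, q=125
i=7: a=16 ⇒ p=17669, q=2068
…
i=9: a=1 ⇒ p=36406, q=4261
i=10: a=5 ⇒ p=200767, q=23498
i=11: a=5 ⇒ p=1040241, q=121751
i=12: a=1 ⇒ p=1241008, q=145249
i=13: a=1 ⇒ p=2281249, q=267000
fundamental: x₁=2281249, y₁=267000  (since 5204097000001 − 73·71289000000 = 1)

2281249 267000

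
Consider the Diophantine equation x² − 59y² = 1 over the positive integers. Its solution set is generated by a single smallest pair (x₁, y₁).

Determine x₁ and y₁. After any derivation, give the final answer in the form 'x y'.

530 69

[7; 1,2,7,2,1,14] for √59; ℓ=6 ⇒ convergent index 5
i=0: a=7 ⇒ p=7, q=1
…
i=2: a=2 ⇒ p=23, q=3
i=3: a=7 ⇒ p=169, q=22
i=4: a=2 ⇒ p=361, q=47
i=5: a=1 ⇒ p=530, q=69
fundamental: x₁=530, y₁=69  (since 280900 − 59·4761 = 1)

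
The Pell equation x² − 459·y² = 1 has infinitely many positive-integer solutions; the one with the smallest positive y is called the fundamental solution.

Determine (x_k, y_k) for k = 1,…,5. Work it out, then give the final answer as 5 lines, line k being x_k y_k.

499850 23331
499700044999 23324000700
499550134985000450 23317003499766669
499400269944005249820001 23310008398693414998600
499250449862522498110069999250 23303015396150489970600653331

[21; 2,2,1,4,21,4,1,2,2,42] for √459; ℓ=10 ⇒ convergent index 9
step 0: (21, 1)  from 21·(1,0) + (0,1)
step 1: (43, 2)  from 2·(21,1) + (1,0)
…
step 3: (150, 7)  from 1·(107,5) + (43,2)
step 4: (707, 33)  from 4·(150,7) + (107,5)
step 5: (14997, 700)  from 21·(707,33) + (150,7)
step 6: (60695, 2833)  from 4·(14997,700) + (707,33)
…
step 8: (212079, 9899)  from 2·(75692,3533) + (60695,2833)
step 9: (499850, 23331)  from 2·(212079,9899) + (75692,3533)
fundamental: x₁=499850, y₁=23331  (since 249850022500 − 459·544335561 = 1)
(x_2, y_2) = (499850·499850 + 459·23331·23331, 499850·23331 + 23331·499850) = (499700044999, 23324000700)
(x_3, y_3) = (499850·499700044999 + 459·23331·23324000700, 499850·23324000700 + 23331·499700044999) = (499550134985000450, 23317003499766669)
(x_4, y_4) = (499850·499550134985000450 + 459·23331·23317003499766669, 499850·23317003499766669 + 23331·499550134985000450) = (499400269944005249820001, 23310008398693414998600)
(x_5, y_5) = (499850·499400269944005249820001 + 459·23331·23310008398693414998600, 499850·23310008398693414998600 + 23331·499400269944005249820001) = (499250449862522498110069999250, 23303015396150489970600653331)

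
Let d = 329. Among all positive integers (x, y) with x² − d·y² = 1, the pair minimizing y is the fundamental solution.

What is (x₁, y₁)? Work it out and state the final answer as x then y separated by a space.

√329 = [18; 7,4,2,1,1,4,1,1,2,4,7,36, …], period ℓ=12 (even) → k=11
k=0  a_k=18  p_k/q_k = 18/1
k=1  a_k=7  p_k/q_k = 127/7
…
k=3  a_k=2  p_k/q_k = 1179/65
…
k=6  a_k=4  p_k/q_k = 13241/730
…
k=9  a_k=2  p_k/q_k = 74857/4127
k=10  a_k=4  p_k/q_k = 328794/18127
k=11  a_k=7  p_k/q_k = 2376415/131016
fundamental: x₁=2376415, y₁=131016  (since 5647348252225 − 329·17165192256 = 1)

2376415 131016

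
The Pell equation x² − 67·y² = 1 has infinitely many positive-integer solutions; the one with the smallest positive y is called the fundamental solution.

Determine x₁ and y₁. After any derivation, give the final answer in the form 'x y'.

48842 5967

√67 → a₀=8, period (5,2,1,1,7,1,1,2,5,16); ℓ=10 even so k=9
a_0=8:  p_0=8·1+0=8,  q_0=8·0+1=1
…
a_2=2:  p_2=2·41+8=90,  q_2=2·5+1=11
…
a_4=1:  p_4=1·131+90=221,  q_4=1·16+11=27
…
a_7=1:  p_7=1·1899+1678=3577,  q_7=1·232+205=437
a_8=2:  p_8=2·3577+1899=9053,  q_8=2·437+232=1106
a_9=5:  p_9=5·9053+3577=48842,  q_9=5·1106+437=5967
→ (48842, 5967).  Check: 48842²=2385540964, 67·5967²=2385540963, difference 1.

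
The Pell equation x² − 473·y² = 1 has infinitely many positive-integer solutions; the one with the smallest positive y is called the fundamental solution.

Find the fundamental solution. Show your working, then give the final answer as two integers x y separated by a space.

87 4

d=473: √d = [21; 1,2,1,42] (ℓ=4, even), read p_3/q_3
k=0  a_k=21  p_k/q_k = 21/1
k=1  a_k=1  p_k/q_k = 22/1
k=2  a_k=2  p_k/q_k = 65/3
k=3  a_k=1  p_k/q_k = 87/4
→ (87, 4).  Check: 87²=7569, 473·4²=7568, difference 1.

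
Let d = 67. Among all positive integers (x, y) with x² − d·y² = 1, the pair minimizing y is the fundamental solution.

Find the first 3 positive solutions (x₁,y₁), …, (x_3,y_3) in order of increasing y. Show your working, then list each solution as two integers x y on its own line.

d=67: √d = [8; 5,2,1,1,7,1,1,2,5,16] (ℓ=10, even), read p_9/q_9
step 0: (8, 1)  from 8·(1,0) + (0,1)
step 1: (41, 5)  from 5·(8,1) + (1,0)
step 2: (90, 11)  from 2·(41,5) + (8,1)
step 3: (131, 16)  from 1·(90,11) + (41,5)
…
step 5: (1678, 205)  from 7·(221,27) + (131,16)
…
step 7: (3577, 437)  from 1·(1899,232) + (1678,205)
step 8: (9053, 1106)  from 2·(3577,437) + (1899,232)
step 9: (48842, 5967)  from 5·(9053,1106) + (3577,437)
(x₁, y₁) = (48842, 5967);  48842² − 67·5967² = 1 ✓
k=2:  x_2 = 48842·48842+67·5967·5967 = 4771081927,  y_2 = 48842·5967+5967·48842 = 582880428
k=3:  x_3 = 48842·4771081927+67·5967·582880428 = 466058366908226,  y_3 = 48842·582880428+5967·4771081927 = 56938091722785

48842 5967
4771081927 582880428
466058366908226 56938091722785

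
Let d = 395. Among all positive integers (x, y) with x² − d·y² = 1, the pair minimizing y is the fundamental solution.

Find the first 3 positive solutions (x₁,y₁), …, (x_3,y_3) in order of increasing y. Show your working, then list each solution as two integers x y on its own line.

[19; 1,6,1,38] for √395; ℓ=4 ⇒ convergent index 3
i=0: a=19 ⇒ p=19, q=1
…
i=2: a=6 ⇒ p=139, q=7
i=3: a=1 ⇒ p=159, q=8
→ (159, 8).  Check: 159²=25281, 395·8²=25280, difference 1.
(x_2, y_2) = (159·159 + 395·8·8, 159·8 + 8·159) = (50561, 2544)
(x_3, y_3) = (159·50561 + 395·8·2544, 159·2544 + 8·50561) = (16078239, 808984)

159 8
50561 2544
16078239 808984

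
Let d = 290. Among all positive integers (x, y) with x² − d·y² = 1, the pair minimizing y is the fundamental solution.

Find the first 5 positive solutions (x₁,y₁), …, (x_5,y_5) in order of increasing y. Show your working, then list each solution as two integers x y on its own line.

579 34
670481 39372
776416419 45592742
899089542721 52796355864
1041144914054499 61138134497770

d=290: √d = [17; 34] (ℓ=1, odd), read p_1/q_1
a_0=17:  p_0=17·1+0=17,  q_0=17·0+1=1
a_1=34:  p_1=34·17+1=579,  q_1=34·1+0=34
(x₁, y₁) = (579, 34);  579² − 290·34² = 1 ✓
(x_2, y_2) = (579·579 + 290·34·34, 579·34 + 34·579) = (670481, 39372)
(x_3, y_3) = (579·670481 + 290·34·39372, 579·39372 + 34·670481) = (776416419, 45592742)
(x_4, y_4) = (579·776416419 + 290·34·45592742, 579·45592742 + 34·776416419) = (899089542721, 52796355864)
(x_5, y_5) = (579·899089542721 + 290·34·52796355864, 579·52796355864 + 34·899089542721) = (1041144914054499, 61138134497770)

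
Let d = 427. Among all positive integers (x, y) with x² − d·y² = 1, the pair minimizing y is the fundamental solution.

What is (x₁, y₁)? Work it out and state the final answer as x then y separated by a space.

62 3

√427 → a₀=20, period (1,1,1,40); ℓ=4 even so k=3
i=0: a=20 ⇒ p=20, q=1
i=1: a=1 ⇒ p=21, q=1
i=2: a=1 ⇒ p=41, q=2
i=3: a=1 ⇒ p=62, q=3
→ (62, 3).  Check: 62²=3844, 427·3²=3843, difference 1.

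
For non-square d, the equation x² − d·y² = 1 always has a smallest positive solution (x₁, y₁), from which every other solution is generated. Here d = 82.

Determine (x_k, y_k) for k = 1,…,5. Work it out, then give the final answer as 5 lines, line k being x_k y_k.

[9; 18] for √82; ℓ=1 ⇒ convergent index 1
step 0: (9, 1)  from 9·(1,0) + (0,1)
step 1: (163, 18)  from 18·(9,1) + (1,0)
fundamental: x₁=163, y₁=18  (since 26569 − 82·324 = 1)
(x_2, y_2) = (163·163 + 82·18·18, 163·18 + 18·163) = (53137, 5868)
(x_3, y_3) = (163·53137 + 82·18·5868, 163·5868 + 18·53137) = (17322499, 1912950)
(x_4, y_4) = (163·17322499 + 82·18·1912950, 163·1912950 + 18·17322499) = (5647081537, 623615832)
(x_5, y_5) = (163·5647081537 + 82·18·623615832, 163·623615832 + 18·5647081537) = (1840931258563, 203296848282)

163 18
53137 5868
17322499 1912950
5647081537 623615832
1840931258563 203296848282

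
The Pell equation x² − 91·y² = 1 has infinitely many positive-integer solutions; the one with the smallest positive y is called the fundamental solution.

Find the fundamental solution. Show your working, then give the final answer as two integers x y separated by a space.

√91 → a₀=9, period (1,1,5,1,5,1,1,18); ℓ=8 even so k=7
step 0: (9, 1)  from 9·(1,0) + (0,1)
step 1: (10, 1)  from 1·(9,1) + (1,0)
step 2: (19, 2)  from 1·(10,1) + (9,1)
step 3: (105, 11)  from 5·(19,2) + (10,1)
step 4: (124, 13)  from 1·(105,11) + (19,2)
step 5: (725, 76)  from 5·(124,13) + (105,11)
step 6: (849, 89)  from 1·(725,76) + (124,13)
step 7: (1574, 165)  from 1·(849,89) + (725,76)
fundamental: x₁=1574, y₁=165  (since 2477476 − 91·27225 = 1)

1574 165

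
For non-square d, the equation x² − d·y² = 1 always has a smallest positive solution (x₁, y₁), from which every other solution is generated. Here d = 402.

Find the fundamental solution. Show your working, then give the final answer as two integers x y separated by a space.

d=402: √d = [20; 20,40] (ℓ=2, even), read p_1/q_1
i=0: a=20 ⇒ p=20, q=1
i=1: a=20 ⇒ p=401, q=20
fundamental: x₁=401, y₁=20  (since 160801 − 402·400 = 1)

401 20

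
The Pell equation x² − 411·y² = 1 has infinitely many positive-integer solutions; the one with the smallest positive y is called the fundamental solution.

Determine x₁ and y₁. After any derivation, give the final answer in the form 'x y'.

49730 2453

d=411: √d = [20; 3,1,1,1,19,1,1,1,3,40] (ℓ=10, even), read p_9/q_9
i=0: a=20 ⇒ p=20, q=1
…
i=2: a=1 ⇒ p=81, q=4
i=3: a=1 ⇒ p=142, q=7
…
i=5: a=19 ⇒ p=4379, q=216
i=6: a=1 ⇒ p=4602, q=227
i=7: a=1 ⇒ p=8981, q=443
i=8: a=1 ⇒ p=13583, q=670
i=9: a=3 ⇒ p=49730, q=2453
→ (49730, 2453).  Check: 49730²=2473072900, 411·2453²=2473072899, difference 1.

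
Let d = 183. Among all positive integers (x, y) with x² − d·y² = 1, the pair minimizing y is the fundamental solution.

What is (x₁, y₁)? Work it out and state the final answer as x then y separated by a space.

√183 → a₀=13, period (1,1,8,1,1,26); ℓ=6 even so k=5
step 0: (13, 1)  from 13·(1,0) + (0,1)
…
step 4: (257, 19)  from 1·(230,17) + (27,2)
step 5: (487, 36)  from 1·(257,19) + (230,17)
(x₁, y₁) = (487, 36);  487² − 183·36² = 1 ✓

487 36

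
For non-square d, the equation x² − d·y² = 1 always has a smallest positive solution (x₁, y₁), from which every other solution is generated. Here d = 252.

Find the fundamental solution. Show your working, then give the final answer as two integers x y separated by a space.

127 8

√252 → a₀=15, period (1,6,1,30); ℓ=4 even so k=3
step 0: (15, 1)  from 15·(1,0) + (0,1)
step 1: (16, 1)  from 1·(15,1) + (1,0)
step 2: (111, 7)  from 6·(16,1) + (15,1)
step 3: (127, 8)  from 1·(111,7) + (16,1)
fundamental: x₁=127, y₁=8  (since 16129 − 252·64 = 1)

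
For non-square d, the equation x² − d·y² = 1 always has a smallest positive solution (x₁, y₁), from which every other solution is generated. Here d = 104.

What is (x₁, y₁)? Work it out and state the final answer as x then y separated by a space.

d=104: √d = [10; 5,20] (ℓ=2, even), read p_1/q_1
step 0: (10, 1)  from 10·(1,0) + (0,1)
step 1: (51, 5)  from 5·(10,1) + (1,0)
(x₁, y₁) = (51, 5);  51² − 104·5² = 1 ✓

51 5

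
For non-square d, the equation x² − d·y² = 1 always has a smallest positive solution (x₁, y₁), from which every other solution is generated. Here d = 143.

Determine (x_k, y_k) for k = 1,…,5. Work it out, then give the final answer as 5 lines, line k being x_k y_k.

√143 → a₀=11, period (1,22); ℓ=2 even so k=1
step 0: (11, 1)  from 11·(1,0) + (0,1)
step 1: (12, 1)  from 1·(11,1) + (1,0)
→ (12, 1).  Check: 12²=144, 143·1²=143, difference 1.
(12+1√143)^2 = 287 + 24√143
(12+1√143)^3 = 6876 + 575√143
(12+1√143)^4 = 164737 + 13776√143
(12+1√143)^5 = 3946812 + 330049√143

12 1
287 24
6876 575
164737 13776
3946812 330049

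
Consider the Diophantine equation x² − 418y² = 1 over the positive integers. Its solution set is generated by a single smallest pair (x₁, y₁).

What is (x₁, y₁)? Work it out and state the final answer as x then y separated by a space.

[20; 2,4,20,4,2,40] for √418; ℓ=6 ⇒ convergent index 5
step 0: (20, 1)  from 20·(1,0) + (0,1)
step 1: (41, 2)  from 2·(20,1) + (1,0)
…
step 3: (3721, 182)  from 20·(184,9) + (41,2)
step 4: (15068, 737)  from 4·(3721,182) + (184,9)
step 5: (33857, 1656)  from 2·(15068,737) + (3721,182)
(x₁, y₁) = (33857, 1656);  33857² − 418·1656² = 1 ✓

33857 1656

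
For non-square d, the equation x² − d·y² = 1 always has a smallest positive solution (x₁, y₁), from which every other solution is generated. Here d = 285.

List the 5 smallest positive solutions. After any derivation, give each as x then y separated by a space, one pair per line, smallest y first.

2431 144
11819521 700128
57466508671 3404022192
279402153338881 16550355197376
1358453212067130751 80467823565619920

√285 = [16; 1,7,2,7,1,32, …], period ℓ=6 (even) → k=5
i=0: a=16 ⇒ p=16, q=1
i=1: a=1 ⇒ p=17, q=1
i=2: a=7 ⇒ p=135, q=8
i=3: a=2 ⇒ p=287, q=17
i=4: a=7 ⇒ p=2144, q=127
i=5: a=1 ⇒ p=2431, q=144
→ (2431, 144).  Check: 2431²=5909761, 285·144²=5909760, difference 1.
(2431+144√285)^2 = 11819521 + 700128√285
(2431+144√285)^3 = 57466508671 + 3404022192√285
(2431+144√285)^4 = 279402153338881 + 16550355197376√285
(2431+144√285)^5 = 1358453212067130751 + 80467823565619920√285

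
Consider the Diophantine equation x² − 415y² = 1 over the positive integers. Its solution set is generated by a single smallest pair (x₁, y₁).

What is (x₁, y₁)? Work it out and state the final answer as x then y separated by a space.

18412804 903849

√415 = [20; 2,1,2,4,6,…,1,2,40, …], period ℓ=16 (even) → k=15
step 0: (20, 1)  from 20·(1,0) + (0,1)
…
step 2: (61, 3)  from 1·(41,2) + (20,1)
…
step 7: (9595, 471)  from 1·(5154,253) + (4441,218)
…
step 9: (43534, 2137)  from 1·(33939,1666) + (9595,471)
…
step 12: (2110961, 103623)  from 4·(508372,24955) + (77473,3803)
step 13: (4730294, 232201)  from 2·(2110961,103623) + (508372,24955)
step 14: (6841255, 335824)  from 1·(4730294,232201) + (2110961,103623)
step 15: (18412804, 903849)  from 2·(6841255,335824) + (4730294,232201)
fundamental: x₁=18412804, y₁=903849  (since 339031351142416 − 415·816943014801 = 1)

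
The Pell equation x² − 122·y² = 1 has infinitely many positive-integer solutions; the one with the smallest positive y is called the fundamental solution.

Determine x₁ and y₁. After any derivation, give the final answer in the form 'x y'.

243 22

√122 = [11; 22, …], period ℓ=1 (odd) → k=1
i=0: a=11 ⇒ p=11, q=1
i=1: a=22 ⇒ p=243, q=22
(x₁, y₁) = (243, 22);  243² − 122·22² = 1 ✓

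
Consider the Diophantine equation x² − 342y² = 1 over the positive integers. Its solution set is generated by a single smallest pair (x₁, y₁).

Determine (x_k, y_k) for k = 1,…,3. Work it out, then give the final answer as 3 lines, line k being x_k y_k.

√342 = [18; 2,36, …], period ℓ=2 (even) → k=1
k=0  a_k=18  p_k/q_k = 18/1
k=1  a_k=2  p_k/q_k = 37/2
fundamental: x₁=37, y₁=2  (since 1369 − 342·4 = 1)
(37+2√342)^2 = 2737 + 148√342
(37+2√342)^3 = 202501 + 10950√342

37 2
2737 148
202501 10950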